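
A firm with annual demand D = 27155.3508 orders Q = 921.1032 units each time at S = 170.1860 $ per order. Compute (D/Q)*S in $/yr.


Number of orders = D/Q = 29.4813
Cost = 29.4813 * 170.1860 = 5017.3103

5017.3103 $/yr


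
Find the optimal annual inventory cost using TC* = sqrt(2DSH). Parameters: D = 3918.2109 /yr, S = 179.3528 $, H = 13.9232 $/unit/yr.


2*D*S*H = 19568837.4994
TC* = sqrt(19568837.4994) = 4423.6679

4423.6679 $/yr


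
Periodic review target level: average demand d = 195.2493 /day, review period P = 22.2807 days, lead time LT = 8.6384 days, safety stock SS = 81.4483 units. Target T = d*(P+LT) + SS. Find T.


P + LT = 30.9191
d*(P+LT) = 195.2493 * 30.9191 = 6036.9326
T = 6036.9326 + 81.4483 = 6118.3809

6118.3809 units


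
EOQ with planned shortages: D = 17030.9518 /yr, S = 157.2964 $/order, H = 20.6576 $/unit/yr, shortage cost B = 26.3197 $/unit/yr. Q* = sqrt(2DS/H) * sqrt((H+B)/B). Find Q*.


sqrt(2DS/H) = 509.2768
sqrt((H+B)/B) = 1.3360
Q* = 509.2768 * 1.3360 = 680.3893

680.3893 units


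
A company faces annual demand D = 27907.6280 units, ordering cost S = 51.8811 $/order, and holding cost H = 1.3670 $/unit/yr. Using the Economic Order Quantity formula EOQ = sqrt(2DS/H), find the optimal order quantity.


2*D*S = 2 * 27907.6280 * 51.8811 = 2895756.8781
2*D*S/H = 2118329.8303
EOQ = sqrt(2118329.8303) = 1455.4483

1455.4483 units


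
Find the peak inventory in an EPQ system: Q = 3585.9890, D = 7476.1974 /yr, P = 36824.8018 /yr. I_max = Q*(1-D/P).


D/P = 0.2030
1 - D/P = 0.7970
I_max = 3585.9890 * 0.7970 = 2857.9590

2857.9590 units


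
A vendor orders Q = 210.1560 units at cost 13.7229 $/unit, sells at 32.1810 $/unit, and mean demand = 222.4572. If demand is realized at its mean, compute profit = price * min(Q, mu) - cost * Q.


Sales at mu = min(210.1560, 222.4572) = 210.1560
Revenue = 32.1810 * 210.1560 = 6763.0302
Total cost = 13.7229 * 210.1560 = 2883.9498
Profit = 6763.0302 - 2883.9498 = 3879.0805

3879.0805 $


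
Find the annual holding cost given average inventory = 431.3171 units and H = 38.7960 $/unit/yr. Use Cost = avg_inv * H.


Cost = 431.3171 * 38.7960 = 16733.3782

16733.3782 $/yr


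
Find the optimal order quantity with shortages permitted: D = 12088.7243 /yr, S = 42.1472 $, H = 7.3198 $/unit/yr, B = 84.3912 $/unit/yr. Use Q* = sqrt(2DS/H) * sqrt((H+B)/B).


sqrt(2DS/H) = 373.1127
sqrt((H+B)/B) = 1.0425
Q* = 373.1127 * 1.0425 = 388.9575

388.9575 units


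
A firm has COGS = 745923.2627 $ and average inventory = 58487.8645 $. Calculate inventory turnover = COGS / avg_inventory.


Turnover = 745923.2627 / 58487.8645 = 12.7535

12.7535


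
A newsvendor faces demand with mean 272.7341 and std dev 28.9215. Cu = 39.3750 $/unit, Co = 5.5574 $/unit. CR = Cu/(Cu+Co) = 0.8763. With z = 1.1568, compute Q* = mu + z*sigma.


CR = Cu/(Cu+Co) = 39.3750/(39.3750+5.5574) = 0.8763
z = 1.1568
Q* = 272.7341 + 1.1568 * 28.9215 = 306.1905

306.1905 units


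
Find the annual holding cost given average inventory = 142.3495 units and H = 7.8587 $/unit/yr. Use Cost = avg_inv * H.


Cost = 142.3495 * 7.8587 = 1118.6820

1118.6820 $/yr


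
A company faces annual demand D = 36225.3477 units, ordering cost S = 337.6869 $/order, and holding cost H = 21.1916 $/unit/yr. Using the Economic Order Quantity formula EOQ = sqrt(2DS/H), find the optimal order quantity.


2*D*S = 2 * 36225.3477 * 337.6869 = 24465650.7325
2*D*S/H = 1154497.5713
EOQ = sqrt(1154497.5713) = 1074.4755

1074.4755 units


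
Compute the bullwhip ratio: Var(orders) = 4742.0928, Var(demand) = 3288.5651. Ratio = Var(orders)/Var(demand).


BW = 4742.0928 / 3288.5651 = 1.4420

1.4420


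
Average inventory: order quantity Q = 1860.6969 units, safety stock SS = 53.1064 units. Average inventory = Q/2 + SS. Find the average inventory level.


Q/2 = 930.3484
Avg = 930.3484 + 53.1064 = 983.4548

983.4548 units


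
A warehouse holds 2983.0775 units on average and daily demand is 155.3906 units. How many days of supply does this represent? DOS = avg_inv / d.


DOS = 2983.0775 / 155.3906 = 19.1973

19.1973 days


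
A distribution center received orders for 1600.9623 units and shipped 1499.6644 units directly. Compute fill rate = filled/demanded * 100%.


FR = 1499.6644 / 1600.9623 * 100 = 93.6727

93.6727%


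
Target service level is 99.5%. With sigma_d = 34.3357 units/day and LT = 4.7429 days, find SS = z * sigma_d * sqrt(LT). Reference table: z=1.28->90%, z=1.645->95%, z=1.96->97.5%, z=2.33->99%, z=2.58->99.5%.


From the table, SL = 99.5% corresponds to z = 2.58
sqrt(LT) = sqrt(4.7429) = 2.1778
SS = 2.58 * 34.3357 * 2.1778 = 192.9246

192.9246 units


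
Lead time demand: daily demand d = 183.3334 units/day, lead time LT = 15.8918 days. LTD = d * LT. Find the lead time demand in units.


LTD = 183.3334 * 15.8918 = 2913.4977

2913.4977 units


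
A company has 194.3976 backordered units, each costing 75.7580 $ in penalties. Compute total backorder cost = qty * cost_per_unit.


Total = 194.3976 * 75.7580 = 14727.1734

14727.1734 $


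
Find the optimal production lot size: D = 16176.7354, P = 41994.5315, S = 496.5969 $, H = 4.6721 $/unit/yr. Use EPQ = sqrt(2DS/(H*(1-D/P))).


1 - D/P = 1 - 0.3852 = 0.6148
H*(1-D/P) = 2.8724
2DS = 16066633.3035
EPQ = sqrt(5593534.5629) = 2365.0654

2365.0654 units


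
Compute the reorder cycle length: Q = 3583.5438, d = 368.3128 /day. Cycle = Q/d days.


Cycle = 3583.5438 / 368.3128 = 9.7296

9.7296 days


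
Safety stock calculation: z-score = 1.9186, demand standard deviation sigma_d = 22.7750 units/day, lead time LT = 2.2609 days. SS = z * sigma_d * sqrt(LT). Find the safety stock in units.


sqrt(LT) = sqrt(2.2609) = 1.5036
SS = 1.9186 * 22.7750 * 1.5036 = 65.7027

65.7027 units


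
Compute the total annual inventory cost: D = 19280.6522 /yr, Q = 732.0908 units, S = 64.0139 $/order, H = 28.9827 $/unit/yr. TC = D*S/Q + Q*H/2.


Ordering cost = D*S/Q = 1685.8971
Holding cost = Q*H/2 = 10608.9840
TC = 1685.8971 + 10608.9840 = 12294.8811

12294.8811 $/yr


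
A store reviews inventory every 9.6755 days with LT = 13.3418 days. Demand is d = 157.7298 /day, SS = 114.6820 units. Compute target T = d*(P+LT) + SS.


P + LT = 23.0173
d*(P+LT) = 157.7298 * 23.0173 = 3630.5141
T = 3630.5141 + 114.6820 = 3745.1961

3745.1961 units


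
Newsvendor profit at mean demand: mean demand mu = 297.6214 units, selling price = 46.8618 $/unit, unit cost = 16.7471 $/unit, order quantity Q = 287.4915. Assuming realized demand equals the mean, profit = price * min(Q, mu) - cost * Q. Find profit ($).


Sales at mu = min(287.4915, 297.6214) = 287.4915
Revenue = 46.8618 * 287.4915 = 13472.3692
Total cost = 16.7471 * 287.4915 = 4814.6489
Profit = 13472.3692 - 4814.6489 = 8657.7203

8657.7203 $


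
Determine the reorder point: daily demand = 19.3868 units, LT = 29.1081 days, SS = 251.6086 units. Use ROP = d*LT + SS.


d*LT = 19.3868 * 29.1081 = 564.3129
ROP = 564.3129 + 251.6086 = 815.9215

815.9215 units


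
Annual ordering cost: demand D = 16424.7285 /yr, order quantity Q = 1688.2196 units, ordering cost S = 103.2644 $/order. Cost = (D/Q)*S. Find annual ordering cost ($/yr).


Number of orders = D/Q = 9.7290
Cost = 9.7290 * 103.2644 = 1004.6618

1004.6618 $/yr


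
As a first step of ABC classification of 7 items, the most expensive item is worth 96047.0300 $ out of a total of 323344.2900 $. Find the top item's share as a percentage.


Top item = 96047.0300
Total = 323344.2900
Percentage = 96047.0300 / 323344.2900 * 100 = 29.7043

29.7043%


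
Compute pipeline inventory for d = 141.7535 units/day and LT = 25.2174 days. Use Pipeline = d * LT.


Pipeline = 141.7535 * 25.2174 = 3574.6547

3574.6547 units


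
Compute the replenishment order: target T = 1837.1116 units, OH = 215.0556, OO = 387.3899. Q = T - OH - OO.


Inventory position = OH + OO = 215.0556 + 387.3899 = 602.4455
Q = 1837.1116 - 602.4455 = 1234.6661

1234.6661 units


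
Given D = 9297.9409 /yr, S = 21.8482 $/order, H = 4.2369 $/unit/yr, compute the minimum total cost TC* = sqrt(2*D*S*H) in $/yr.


2*D*S*H = 1721395.4614
TC* = sqrt(1721395.4614) = 1312.0196

1312.0196 $/yr


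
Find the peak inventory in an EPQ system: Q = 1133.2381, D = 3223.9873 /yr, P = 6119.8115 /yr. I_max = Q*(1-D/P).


D/P = 0.5268
1 - D/P = 0.4732
I_max = 1133.2381 * 0.4732 = 536.2352

536.2352 units


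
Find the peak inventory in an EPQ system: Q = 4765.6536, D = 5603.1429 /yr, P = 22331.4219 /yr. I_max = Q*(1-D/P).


D/P = 0.2509
1 - D/P = 0.7491
I_max = 4765.6536 * 0.7491 = 3569.9107

3569.9107 units


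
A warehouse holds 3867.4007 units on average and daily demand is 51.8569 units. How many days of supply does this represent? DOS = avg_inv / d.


DOS = 3867.4007 / 51.8569 = 74.5783

74.5783 days


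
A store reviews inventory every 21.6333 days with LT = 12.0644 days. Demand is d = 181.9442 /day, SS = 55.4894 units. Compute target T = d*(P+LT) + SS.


P + LT = 33.6977
d*(P+LT) = 181.9442 * 33.6977 = 6131.1011
T = 6131.1011 + 55.4894 = 6186.5905

6186.5905 units


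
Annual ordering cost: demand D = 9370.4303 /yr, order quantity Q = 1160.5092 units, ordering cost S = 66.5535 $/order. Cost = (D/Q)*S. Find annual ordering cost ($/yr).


Number of orders = D/Q = 8.0744
Cost = 8.0744 * 66.5535 = 537.3804

537.3804 $/yr


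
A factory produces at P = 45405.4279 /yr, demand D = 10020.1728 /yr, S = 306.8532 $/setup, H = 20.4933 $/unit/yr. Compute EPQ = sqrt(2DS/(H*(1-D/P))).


1 - D/P = 1 - 0.2207 = 0.7793
H*(1-D/P) = 15.9708
2DS = 6149444.1765
EPQ = sqrt(385043.1554) = 620.5185

620.5185 units


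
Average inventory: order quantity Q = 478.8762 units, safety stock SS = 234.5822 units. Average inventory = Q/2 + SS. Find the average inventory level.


Q/2 = 239.4381
Avg = 239.4381 + 234.5822 = 474.0203

474.0203 units


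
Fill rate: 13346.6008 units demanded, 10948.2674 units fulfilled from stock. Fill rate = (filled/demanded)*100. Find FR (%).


FR = 10948.2674 / 13346.6008 * 100 = 82.0304

82.0304%


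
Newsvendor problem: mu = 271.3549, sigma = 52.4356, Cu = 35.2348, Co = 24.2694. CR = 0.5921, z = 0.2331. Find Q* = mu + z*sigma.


CR = Cu/(Cu+Co) = 35.2348/(35.2348+24.2694) = 0.5921
z = 0.2331
Q* = 271.3549 + 0.2331 * 52.4356 = 283.5776

283.5776 units


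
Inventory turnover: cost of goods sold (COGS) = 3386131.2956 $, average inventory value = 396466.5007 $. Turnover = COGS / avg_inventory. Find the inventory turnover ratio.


Turnover = 3386131.2956 / 396466.5007 = 8.5408

8.5408


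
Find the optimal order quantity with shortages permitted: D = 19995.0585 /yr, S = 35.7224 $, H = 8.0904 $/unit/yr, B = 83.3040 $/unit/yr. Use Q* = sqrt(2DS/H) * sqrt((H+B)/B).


sqrt(2DS/H) = 420.2054
sqrt((H+B)/B) = 1.0474
Q* = 420.2054 * 1.0474 = 440.1376

440.1376 units


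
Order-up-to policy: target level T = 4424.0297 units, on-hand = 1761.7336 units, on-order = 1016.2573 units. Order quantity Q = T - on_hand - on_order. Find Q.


Inventory position = OH + OO = 1761.7336 + 1016.2573 = 2777.9909
Q = 4424.0297 - 2777.9909 = 1646.0388

1646.0388 units


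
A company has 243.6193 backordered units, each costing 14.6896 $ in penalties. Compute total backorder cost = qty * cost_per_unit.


Total = 243.6193 * 14.6896 = 3578.6701

3578.6701 $


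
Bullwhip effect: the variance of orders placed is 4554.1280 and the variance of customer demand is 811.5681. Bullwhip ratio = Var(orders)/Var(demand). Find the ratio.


BW = 4554.1280 / 811.5681 = 5.6115

5.6115


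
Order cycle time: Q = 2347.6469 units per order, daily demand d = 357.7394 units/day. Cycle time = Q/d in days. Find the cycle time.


Cycle = 2347.6469 / 357.7394 = 6.5624

6.5624 days


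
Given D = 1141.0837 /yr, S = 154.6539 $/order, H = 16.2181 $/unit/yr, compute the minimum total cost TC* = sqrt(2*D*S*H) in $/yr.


2*D*S*H = 5724114.9638
TC* = sqrt(5724114.9638) = 2392.5123

2392.5123 $/yr


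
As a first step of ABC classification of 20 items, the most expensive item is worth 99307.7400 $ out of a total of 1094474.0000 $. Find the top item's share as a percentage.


Top item = 99307.7400
Total = 1094474.0000
Percentage = 99307.7400 / 1094474.0000 * 100 = 9.0736

9.0736%


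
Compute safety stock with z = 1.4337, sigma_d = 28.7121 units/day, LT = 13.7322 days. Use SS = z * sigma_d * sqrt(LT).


sqrt(LT) = sqrt(13.7322) = 3.7057
SS = 1.4337 * 28.7121 * 3.7057 = 152.5434

152.5434 units


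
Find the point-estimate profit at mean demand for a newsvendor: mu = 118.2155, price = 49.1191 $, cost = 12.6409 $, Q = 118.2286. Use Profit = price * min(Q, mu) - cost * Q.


Sales at mu = min(118.2286, 118.2155) = 118.2155
Revenue = 49.1191 * 118.2155 = 5806.6390
Total cost = 12.6409 * 118.2286 = 1494.5159
Profit = 5806.6390 - 1494.5159 = 4312.1231

4312.1231 $


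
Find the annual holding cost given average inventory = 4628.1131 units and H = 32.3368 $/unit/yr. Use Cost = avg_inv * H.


Cost = 4628.1131 * 32.3368 = 149658.3677

149658.3677 $/yr


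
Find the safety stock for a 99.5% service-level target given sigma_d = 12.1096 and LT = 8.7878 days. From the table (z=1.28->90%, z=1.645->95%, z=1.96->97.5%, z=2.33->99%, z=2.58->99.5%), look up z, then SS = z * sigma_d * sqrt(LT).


From the table, SL = 99.5% corresponds to z = 2.58
sqrt(LT) = sqrt(8.7878) = 2.9644
SS = 2.58 * 12.1096 * 2.9644 = 92.6168

92.6168 units


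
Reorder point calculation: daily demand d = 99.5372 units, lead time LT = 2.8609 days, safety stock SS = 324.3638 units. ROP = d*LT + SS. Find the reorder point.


d*LT = 99.5372 * 2.8609 = 284.7660
ROP = 284.7660 + 324.3638 = 609.1298

609.1298 units


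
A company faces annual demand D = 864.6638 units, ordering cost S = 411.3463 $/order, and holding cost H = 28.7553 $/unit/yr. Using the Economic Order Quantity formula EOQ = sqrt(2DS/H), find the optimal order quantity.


2*D*S = 2 * 864.6638 * 411.3463 = 711352.5097
2*D*S/H = 24738.1356
EOQ = sqrt(24738.1356) = 157.2836

157.2836 units


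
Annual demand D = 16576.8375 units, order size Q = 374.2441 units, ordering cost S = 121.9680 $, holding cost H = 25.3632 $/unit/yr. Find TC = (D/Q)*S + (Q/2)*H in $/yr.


Ordering cost = D*S/Q = 5402.4732
Holding cost = Q*H/2 = 4746.0140
TC = 5402.4732 + 4746.0140 = 10148.4872

10148.4872 $/yr


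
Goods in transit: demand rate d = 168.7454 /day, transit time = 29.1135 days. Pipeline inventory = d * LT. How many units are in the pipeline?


Pipeline = 168.7454 * 29.1135 = 4912.7692

4912.7692 units


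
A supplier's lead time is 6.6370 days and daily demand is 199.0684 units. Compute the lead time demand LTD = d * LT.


LTD = 199.0684 * 6.6370 = 1321.2170

1321.2170 units


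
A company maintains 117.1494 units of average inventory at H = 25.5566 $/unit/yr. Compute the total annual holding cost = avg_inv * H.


Cost = 117.1494 * 25.5566 = 2993.9404

2993.9404 $/yr


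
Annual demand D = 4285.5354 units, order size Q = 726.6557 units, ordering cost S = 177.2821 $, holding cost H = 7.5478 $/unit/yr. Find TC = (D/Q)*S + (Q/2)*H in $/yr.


Ordering cost = D*S/Q = 1045.5415
Holding cost = Q*H/2 = 2742.3259
TC = 1045.5415 + 2742.3259 = 3787.8675

3787.8675 $/yr


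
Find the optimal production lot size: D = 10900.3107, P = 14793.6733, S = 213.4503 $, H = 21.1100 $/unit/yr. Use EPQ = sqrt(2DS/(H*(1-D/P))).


1 - D/P = 1 - 0.7368 = 0.2632
H*(1-D/P) = 5.5557
2DS = 4653349.1780
EPQ = sqrt(837584.3999) = 915.1964

915.1964 units


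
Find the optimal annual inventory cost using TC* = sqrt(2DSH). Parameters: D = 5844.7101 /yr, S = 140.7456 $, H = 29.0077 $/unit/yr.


2*D*S*H = 47724467.6367
TC* = sqrt(47724467.6367) = 6908.2898

6908.2898 $/yr


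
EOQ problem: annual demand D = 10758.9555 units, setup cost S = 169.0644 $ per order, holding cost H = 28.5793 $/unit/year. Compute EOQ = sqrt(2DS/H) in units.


2*D*S = 2 * 10758.9555 * 169.0644 = 3637912.7125
2*D*S/H = 127291.8760
EOQ = sqrt(127291.8760) = 356.7799

356.7799 units


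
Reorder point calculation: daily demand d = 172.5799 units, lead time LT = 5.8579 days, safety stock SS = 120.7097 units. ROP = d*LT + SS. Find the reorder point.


d*LT = 172.5799 * 5.8579 = 1010.9558
ROP = 1010.9558 + 120.7097 = 1131.6655

1131.6655 units


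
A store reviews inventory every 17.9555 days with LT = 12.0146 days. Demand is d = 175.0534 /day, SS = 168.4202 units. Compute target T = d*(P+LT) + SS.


P + LT = 29.9701
d*(P+LT) = 175.0534 * 29.9701 = 5246.3679
T = 5246.3679 + 168.4202 = 5414.7881

5414.7881 units


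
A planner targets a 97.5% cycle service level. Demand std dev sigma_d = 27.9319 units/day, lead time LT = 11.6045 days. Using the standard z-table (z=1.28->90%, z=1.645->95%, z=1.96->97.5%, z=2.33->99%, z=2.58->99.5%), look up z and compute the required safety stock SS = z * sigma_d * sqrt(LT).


From the table, SL = 97.5% corresponds to z = 1.96
sqrt(LT) = sqrt(11.6045) = 3.4065
SS = 1.96 * 27.9319 * 3.4065 = 186.4961

186.4961 units


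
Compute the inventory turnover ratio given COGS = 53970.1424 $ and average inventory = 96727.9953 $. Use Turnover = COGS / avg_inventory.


Turnover = 53970.1424 / 96727.9953 = 0.5580

0.5580


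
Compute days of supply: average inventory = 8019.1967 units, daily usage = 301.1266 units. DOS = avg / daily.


DOS = 8019.1967 / 301.1266 = 26.6306

26.6306 days


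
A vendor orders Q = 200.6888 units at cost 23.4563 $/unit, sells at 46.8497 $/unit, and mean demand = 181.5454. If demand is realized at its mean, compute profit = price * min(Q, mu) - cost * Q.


Sales at mu = min(200.6888, 181.5454) = 181.5454
Revenue = 46.8497 * 181.5454 = 8505.3475
Total cost = 23.4563 * 200.6888 = 4707.4167
Profit = 8505.3475 - 4707.4167 = 3797.9308

3797.9308 $


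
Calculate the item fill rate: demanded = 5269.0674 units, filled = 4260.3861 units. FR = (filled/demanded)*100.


FR = 4260.3861 / 5269.0674 * 100 = 80.8565

80.8565%


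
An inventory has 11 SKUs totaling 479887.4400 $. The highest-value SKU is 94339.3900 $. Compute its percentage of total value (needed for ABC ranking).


Top item = 94339.3900
Total = 479887.4400
Percentage = 94339.3900 / 479887.4400 * 100 = 19.6586

19.6586%


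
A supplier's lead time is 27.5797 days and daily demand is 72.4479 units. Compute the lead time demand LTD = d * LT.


LTD = 72.4479 * 27.5797 = 1998.0913

1998.0913 units


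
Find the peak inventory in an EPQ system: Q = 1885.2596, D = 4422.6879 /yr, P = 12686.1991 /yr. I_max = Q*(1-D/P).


D/P = 0.3486
1 - D/P = 0.6514
I_max = 1885.2596 * 0.6514 = 1228.0167

1228.0167 units


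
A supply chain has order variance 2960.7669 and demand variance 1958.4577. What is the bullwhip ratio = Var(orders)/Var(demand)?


BW = 2960.7669 / 1958.4577 = 1.5118

1.5118


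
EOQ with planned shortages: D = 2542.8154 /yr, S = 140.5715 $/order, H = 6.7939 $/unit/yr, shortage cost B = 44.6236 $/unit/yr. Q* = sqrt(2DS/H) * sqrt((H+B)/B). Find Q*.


sqrt(2DS/H) = 324.3855
sqrt((H+B)/B) = 1.0734
Q* = 324.3855 * 1.0734 = 348.2047

348.2047 units


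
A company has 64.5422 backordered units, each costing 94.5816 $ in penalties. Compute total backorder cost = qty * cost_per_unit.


Total = 64.5422 * 94.5816 = 6104.5045

6104.5045 $


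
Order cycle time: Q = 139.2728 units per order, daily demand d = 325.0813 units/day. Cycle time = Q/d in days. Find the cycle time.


Cycle = 139.2728 / 325.0813 = 0.4284

0.4284 days


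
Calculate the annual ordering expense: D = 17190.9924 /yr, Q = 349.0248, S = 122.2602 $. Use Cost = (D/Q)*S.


Number of orders = D/Q = 49.2544
Cost = 49.2544 * 122.2602 = 6021.8476

6021.8476 $/yr


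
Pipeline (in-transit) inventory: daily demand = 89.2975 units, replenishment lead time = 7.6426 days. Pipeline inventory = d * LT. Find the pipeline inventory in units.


Pipeline = 89.2975 * 7.6426 = 682.4651

682.4651 units


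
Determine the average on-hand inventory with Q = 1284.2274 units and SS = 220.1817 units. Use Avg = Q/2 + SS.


Q/2 = 642.1137
Avg = 642.1137 + 220.1817 = 862.2954

862.2954 units


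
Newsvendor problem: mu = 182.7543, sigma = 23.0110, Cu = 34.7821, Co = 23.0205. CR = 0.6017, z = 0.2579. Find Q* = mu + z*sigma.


CR = Cu/(Cu+Co) = 34.7821/(34.7821+23.0205) = 0.6017
z = 0.2579
Q* = 182.7543 + 0.2579 * 23.0110 = 188.6888

188.6888 units


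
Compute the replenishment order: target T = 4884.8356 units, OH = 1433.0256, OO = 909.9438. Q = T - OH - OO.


Inventory position = OH + OO = 1433.0256 + 909.9438 = 2342.9694
Q = 4884.8356 - 2342.9694 = 2541.8662

2541.8662 units


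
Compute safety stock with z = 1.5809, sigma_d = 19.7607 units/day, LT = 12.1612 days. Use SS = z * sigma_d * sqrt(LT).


sqrt(LT) = sqrt(12.1612) = 3.4873
SS = 1.5809 * 19.7607 * 3.4873 = 108.9419

108.9419 units


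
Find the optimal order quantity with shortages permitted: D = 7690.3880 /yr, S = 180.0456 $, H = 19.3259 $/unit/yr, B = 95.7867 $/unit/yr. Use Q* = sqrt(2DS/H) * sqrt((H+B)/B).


sqrt(2DS/H) = 378.5389
sqrt((H+B)/B) = 1.0962
Q* = 378.5389 * 1.0962 = 414.9725

414.9725 units


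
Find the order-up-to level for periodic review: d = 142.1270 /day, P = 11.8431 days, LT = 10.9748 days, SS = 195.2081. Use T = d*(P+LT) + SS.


P + LT = 22.8179
d*(P+LT) = 142.1270 * 22.8179 = 3243.0397
T = 3243.0397 + 195.2081 = 3438.2478

3438.2478 units


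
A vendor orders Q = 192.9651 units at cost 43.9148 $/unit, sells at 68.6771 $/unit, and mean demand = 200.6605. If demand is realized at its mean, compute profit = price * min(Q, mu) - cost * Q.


Sales at mu = min(192.9651, 200.6605) = 192.9651
Revenue = 68.6771 * 192.9651 = 13252.2835
Total cost = 43.9148 * 192.9651 = 8474.0238
Profit = 13252.2835 - 8474.0238 = 4778.2597

4778.2597 $


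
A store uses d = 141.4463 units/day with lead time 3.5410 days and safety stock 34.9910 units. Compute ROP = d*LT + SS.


d*LT = 141.4463 * 3.5410 = 500.8613
ROP = 500.8613 + 34.9910 = 535.8523

535.8523 units


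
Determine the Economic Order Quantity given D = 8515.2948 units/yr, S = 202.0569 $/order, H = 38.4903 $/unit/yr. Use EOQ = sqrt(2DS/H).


2*D*S = 2 * 8515.2948 * 202.0569 = 3441148.1397
2*D*S/H = 89402.9961
EOQ = sqrt(89402.9961) = 299.0033

299.0033 units


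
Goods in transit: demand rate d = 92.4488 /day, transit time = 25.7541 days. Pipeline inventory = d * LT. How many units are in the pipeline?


Pipeline = 92.4488 * 25.7541 = 2380.9356

2380.9356 units


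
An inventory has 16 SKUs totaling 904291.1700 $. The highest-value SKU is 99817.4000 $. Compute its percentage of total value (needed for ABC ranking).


Top item = 99817.4000
Total = 904291.1700
Percentage = 99817.4000 / 904291.1700 * 100 = 11.0382

11.0382%


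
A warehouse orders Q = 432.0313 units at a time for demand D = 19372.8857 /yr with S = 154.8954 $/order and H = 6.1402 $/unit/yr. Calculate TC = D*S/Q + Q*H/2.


Ordering cost = D*S/Q = 6945.7256
Holding cost = Q*H/2 = 1326.3793
TC = 6945.7256 + 1326.3793 = 8272.1049

8272.1049 $/yr


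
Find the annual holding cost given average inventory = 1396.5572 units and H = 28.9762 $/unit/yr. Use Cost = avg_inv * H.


Cost = 1396.5572 * 28.9762 = 40466.9207

40466.9207 $/yr


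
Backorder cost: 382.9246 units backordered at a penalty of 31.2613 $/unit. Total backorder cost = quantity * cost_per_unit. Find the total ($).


Total = 382.9246 * 31.2613 = 11970.7208

11970.7208 $


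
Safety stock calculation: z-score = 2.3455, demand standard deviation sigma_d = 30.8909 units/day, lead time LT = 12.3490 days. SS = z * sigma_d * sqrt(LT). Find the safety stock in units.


sqrt(LT) = sqrt(12.3490) = 3.5141
SS = 2.3455 * 30.8909 * 3.5141 = 254.6138

254.6138 units


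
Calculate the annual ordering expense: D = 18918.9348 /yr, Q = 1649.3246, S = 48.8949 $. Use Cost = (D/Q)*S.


Number of orders = D/Q = 11.4707
Cost = 11.4707 * 48.8949 = 560.8595

560.8595 $/yr


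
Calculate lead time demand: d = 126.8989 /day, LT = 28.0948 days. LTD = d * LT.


LTD = 126.8989 * 28.0948 = 3565.1992

3565.1992 units


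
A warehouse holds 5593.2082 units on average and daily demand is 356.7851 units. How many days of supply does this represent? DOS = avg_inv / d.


DOS = 5593.2082 / 356.7851 = 15.6767

15.6767 days


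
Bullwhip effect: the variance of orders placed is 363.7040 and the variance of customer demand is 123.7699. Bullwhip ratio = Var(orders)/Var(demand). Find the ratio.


BW = 363.7040 / 123.7699 = 2.9385

2.9385


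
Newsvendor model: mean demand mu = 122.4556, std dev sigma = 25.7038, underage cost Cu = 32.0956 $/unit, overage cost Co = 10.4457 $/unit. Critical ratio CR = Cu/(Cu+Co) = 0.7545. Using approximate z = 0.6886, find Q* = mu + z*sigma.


CR = Cu/(Cu+Co) = 32.0956/(32.0956+10.4457) = 0.7545
z = 0.6886
Q* = 122.4556 + 0.6886 * 25.7038 = 140.1552

140.1552 units


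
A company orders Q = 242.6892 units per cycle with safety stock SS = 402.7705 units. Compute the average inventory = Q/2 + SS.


Q/2 = 121.3446
Avg = 121.3446 + 402.7705 = 524.1151

524.1151 units


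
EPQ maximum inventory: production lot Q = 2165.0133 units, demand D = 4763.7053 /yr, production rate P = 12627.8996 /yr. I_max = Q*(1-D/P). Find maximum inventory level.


D/P = 0.3772
1 - D/P = 0.6228
I_max = 2165.0133 * 0.6228 = 1348.2911

1348.2911 units


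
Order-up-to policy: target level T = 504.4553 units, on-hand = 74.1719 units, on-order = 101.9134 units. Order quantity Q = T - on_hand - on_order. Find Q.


Inventory position = OH + OO = 74.1719 + 101.9134 = 176.0853
Q = 504.4553 - 176.0853 = 328.3700

328.3700 units


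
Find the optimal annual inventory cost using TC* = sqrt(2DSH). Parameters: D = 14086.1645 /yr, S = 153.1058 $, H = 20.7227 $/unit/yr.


2*D*S*H = 89384195.2430
TC* = sqrt(89384195.2430) = 9454.3215

9454.3215 $/yr


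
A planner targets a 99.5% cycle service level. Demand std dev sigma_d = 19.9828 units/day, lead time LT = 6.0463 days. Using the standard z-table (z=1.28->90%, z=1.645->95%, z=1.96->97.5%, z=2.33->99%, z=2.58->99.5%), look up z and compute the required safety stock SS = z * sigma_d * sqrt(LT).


From the table, SL = 99.5% corresponds to z = 2.58
sqrt(LT) = sqrt(6.0463) = 2.4589
SS = 2.58 * 19.9828 * 2.4589 = 126.7713

126.7713 units


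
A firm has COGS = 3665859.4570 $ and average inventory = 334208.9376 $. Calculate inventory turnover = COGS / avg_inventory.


Turnover = 3665859.4570 / 334208.9376 = 10.9688

10.9688


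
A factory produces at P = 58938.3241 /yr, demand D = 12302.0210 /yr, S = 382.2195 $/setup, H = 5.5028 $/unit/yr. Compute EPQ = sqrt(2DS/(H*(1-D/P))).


1 - D/P = 1 - 0.2087 = 0.7913
H*(1-D/P) = 4.3542
2DS = 9404144.6312
EPQ = sqrt(2159778.6191) = 1469.6185

1469.6185 units


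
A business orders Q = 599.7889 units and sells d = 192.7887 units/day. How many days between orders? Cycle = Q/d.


Cycle = 599.7889 / 192.7887 = 3.1111

3.1111 days


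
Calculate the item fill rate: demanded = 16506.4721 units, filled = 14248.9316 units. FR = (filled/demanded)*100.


FR = 14248.9316 / 16506.4721 * 100 = 86.3233

86.3233%


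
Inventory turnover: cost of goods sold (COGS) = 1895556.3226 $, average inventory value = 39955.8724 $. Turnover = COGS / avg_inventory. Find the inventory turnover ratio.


Turnover = 1895556.3226 / 39955.8724 = 47.4412

47.4412


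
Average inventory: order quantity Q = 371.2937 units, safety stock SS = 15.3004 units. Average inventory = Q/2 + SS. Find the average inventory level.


Q/2 = 185.6469
Avg = 185.6469 + 15.3004 = 200.9472

200.9472 units


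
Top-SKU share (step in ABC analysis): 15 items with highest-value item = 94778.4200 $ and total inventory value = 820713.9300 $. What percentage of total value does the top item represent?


Top item = 94778.4200
Total = 820713.9300
Percentage = 94778.4200 / 820713.9300 * 100 = 11.5483

11.5483%


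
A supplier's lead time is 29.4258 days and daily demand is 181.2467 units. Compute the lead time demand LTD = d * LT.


LTD = 181.2467 * 29.4258 = 5333.3291

5333.3291 units


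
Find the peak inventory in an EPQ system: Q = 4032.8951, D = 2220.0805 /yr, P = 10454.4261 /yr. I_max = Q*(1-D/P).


D/P = 0.2124
1 - D/P = 0.7876
I_max = 4032.8951 * 0.7876 = 3176.4778

3176.4778 units


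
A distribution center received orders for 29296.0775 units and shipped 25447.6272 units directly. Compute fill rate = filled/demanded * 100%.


FR = 25447.6272 / 29296.0775 * 100 = 86.8636

86.8636%


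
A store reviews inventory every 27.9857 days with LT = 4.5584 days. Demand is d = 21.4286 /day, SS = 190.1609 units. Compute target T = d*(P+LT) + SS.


P + LT = 32.5441
d*(P+LT) = 21.4286 * 32.5441 = 697.3745
T = 697.3745 + 190.1609 = 887.5354

887.5354 units


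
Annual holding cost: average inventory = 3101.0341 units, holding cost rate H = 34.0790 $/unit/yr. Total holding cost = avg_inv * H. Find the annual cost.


Cost = 3101.0341 * 34.0790 = 105680.1411

105680.1411 $/yr


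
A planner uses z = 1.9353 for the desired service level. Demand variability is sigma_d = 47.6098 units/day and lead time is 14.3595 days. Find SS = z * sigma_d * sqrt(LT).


sqrt(LT) = sqrt(14.3595) = 3.7894
SS = 1.9353 * 47.6098 * 3.7894 = 349.1518

349.1518 units


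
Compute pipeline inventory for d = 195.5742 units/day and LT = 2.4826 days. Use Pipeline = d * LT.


Pipeline = 195.5742 * 2.4826 = 485.5325

485.5325 units


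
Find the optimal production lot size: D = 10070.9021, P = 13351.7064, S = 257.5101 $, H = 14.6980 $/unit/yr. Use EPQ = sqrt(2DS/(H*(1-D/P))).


1 - D/P = 1 - 0.7543 = 0.2457
H*(1-D/P) = 3.6116
2DS = 5186718.0137
EPQ = sqrt(1436120.3710) = 1198.3824

1198.3824 units


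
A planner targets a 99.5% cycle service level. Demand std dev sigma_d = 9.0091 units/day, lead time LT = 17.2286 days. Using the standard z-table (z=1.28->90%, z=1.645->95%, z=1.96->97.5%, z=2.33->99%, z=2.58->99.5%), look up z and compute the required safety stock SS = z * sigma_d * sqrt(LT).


From the table, SL = 99.5% corresponds to z = 2.58
sqrt(LT) = sqrt(17.2286) = 4.1507
SS = 2.58 * 9.0091 * 4.1507 = 96.4775

96.4775 units


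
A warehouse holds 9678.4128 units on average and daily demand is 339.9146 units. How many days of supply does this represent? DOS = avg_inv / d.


DOS = 9678.4128 / 339.9146 = 28.4731

28.4731 days


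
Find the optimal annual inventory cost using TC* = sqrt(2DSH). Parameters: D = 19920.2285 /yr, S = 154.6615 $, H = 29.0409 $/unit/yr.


2*D*S*H = 178943777.3688
TC* = sqrt(178943777.3688) = 13376.9869

13376.9869 $/yr


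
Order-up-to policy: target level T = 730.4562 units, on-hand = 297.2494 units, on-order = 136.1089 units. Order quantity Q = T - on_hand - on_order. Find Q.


Inventory position = OH + OO = 297.2494 + 136.1089 = 433.3583
Q = 730.4562 - 433.3583 = 297.0979

297.0979 units


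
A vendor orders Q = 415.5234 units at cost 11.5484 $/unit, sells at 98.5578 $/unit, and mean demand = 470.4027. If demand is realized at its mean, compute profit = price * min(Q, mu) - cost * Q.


Sales at mu = min(415.5234, 470.4027) = 415.5234
Revenue = 98.5578 * 415.5234 = 40953.0722
Total cost = 11.5484 * 415.5234 = 4798.6304
Profit = 40953.0722 - 4798.6304 = 36154.4417

36154.4417 $


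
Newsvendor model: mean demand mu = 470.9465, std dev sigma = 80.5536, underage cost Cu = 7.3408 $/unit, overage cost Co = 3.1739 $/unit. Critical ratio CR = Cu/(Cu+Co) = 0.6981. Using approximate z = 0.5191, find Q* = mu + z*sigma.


CR = Cu/(Cu+Co) = 7.3408/(7.3408+3.1739) = 0.6981
z = 0.5191
Q* = 470.9465 + 0.5191 * 80.5536 = 512.7619

512.7619 units


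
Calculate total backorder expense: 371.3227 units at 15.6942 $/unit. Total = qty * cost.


Total = 371.3227 * 15.6942 = 5827.6127

5827.6127 $


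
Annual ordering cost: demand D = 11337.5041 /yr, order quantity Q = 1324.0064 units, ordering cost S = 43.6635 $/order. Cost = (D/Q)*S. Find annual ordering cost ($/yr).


Number of orders = D/Q = 8.5630
Cost = 8.5630 * 43.6635 = 373.8918

373.8918 $/yr


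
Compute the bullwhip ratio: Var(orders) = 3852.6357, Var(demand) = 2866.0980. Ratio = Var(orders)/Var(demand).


BW = 3852.6357 / 2866.0980 = 1.3442

1.3442


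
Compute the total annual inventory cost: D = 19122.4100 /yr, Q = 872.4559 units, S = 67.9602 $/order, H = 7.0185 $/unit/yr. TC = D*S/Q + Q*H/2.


Ordering cost = D*S/Q = 1489.5456
Holding cost = Q*H/2 = 3061.6659
TC = 1489.5456 + 3061.6659 = 4551.2114

4551.2114 $/yr


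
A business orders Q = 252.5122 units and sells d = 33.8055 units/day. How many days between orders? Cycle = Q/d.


Cycle = 252.5122 / 33.8055 = 7.4696

7.4696 days


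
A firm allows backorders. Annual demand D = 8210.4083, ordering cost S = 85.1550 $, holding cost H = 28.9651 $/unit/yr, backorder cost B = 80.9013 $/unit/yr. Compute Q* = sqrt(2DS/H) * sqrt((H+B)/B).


sqrt(2DS/H) = 219.7176
sqrt((H+B)/B) = 1.1653
Q* = 219.7176 * 1.1653 = 256.0470

256.0470 units


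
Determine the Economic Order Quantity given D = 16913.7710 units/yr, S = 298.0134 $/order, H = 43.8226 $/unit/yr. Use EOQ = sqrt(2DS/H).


2*D*S = 2 * 16913.7710 * 298.0134 = 10081060.8051
2*D*S/H = 230042.5079
EOQ = sqrt(230042.5079) = 479.6275

479.6275 units


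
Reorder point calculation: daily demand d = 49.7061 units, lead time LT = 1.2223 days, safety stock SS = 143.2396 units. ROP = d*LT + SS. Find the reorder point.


d*LT = 49.7061 * 1.2223 = 60.7558
ROP = 60.7558 + 143.2396 = 203.9954

203.9954 units


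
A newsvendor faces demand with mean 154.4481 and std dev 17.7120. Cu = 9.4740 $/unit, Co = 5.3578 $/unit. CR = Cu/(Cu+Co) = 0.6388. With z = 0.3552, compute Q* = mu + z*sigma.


CR = Cu/(Cu+Co) = 9.4740/(9.4740+5.3578) = 0.6388
z = 0.3552
Q* = 154.4481 + 0.3552 * 17.7120 = 160.7394

160.7394 units


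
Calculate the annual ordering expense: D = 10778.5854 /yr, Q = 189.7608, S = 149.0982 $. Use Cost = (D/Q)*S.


Number of orders = D/Q = 56.8009
Cost = 56.8009 * 149.0982 = 8468.9129

8468.9129 $/yr


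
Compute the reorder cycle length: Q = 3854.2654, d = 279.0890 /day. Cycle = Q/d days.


Cycle = 3854.2654 / 279.0890 = 13.8102

13.8102 days


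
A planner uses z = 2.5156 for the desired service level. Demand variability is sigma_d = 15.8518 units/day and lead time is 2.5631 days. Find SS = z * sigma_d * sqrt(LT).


sqrt(LT) = sqrt(2.5631) = 1.6010
SS = 2.5156 * 15.8518 * 1.6010 = 63.8415

63.8415 units


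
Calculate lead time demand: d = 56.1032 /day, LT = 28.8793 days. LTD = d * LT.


LTD = 56.1032 * 28.8793 = 1620.2211

1620.2211 units


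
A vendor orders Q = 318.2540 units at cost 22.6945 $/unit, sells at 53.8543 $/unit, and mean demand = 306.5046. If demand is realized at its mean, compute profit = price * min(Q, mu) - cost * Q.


Sales at mu = min(318.2540, 306.5046) = 306.5046
Revenue = 53.8543 * 306.5046 = 16506.5907
Total cost = 22.6945 * 318.2540 = 7222.6154
Profit = 16506.5907 - 7222.6154 = 9283.9753

9283.9753 $


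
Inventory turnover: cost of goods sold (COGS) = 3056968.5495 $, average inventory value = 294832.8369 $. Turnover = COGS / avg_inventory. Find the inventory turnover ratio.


Turnover = 3056968.5495 / 294832.8369 = 10.3685

10.3685


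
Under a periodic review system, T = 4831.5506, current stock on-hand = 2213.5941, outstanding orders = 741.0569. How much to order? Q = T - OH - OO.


Inventory position = OH + OO = 2213.5941 + 741.0569 = 2954.6510
Q = 4831.5506 - 2954.6510 = 1876.8996

1876.8996 units


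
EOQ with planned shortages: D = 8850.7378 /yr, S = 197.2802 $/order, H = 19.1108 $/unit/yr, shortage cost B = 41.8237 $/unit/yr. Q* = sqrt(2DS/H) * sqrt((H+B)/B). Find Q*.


sqrt(2DS/H) = 427.4714
sqrt((H+B)/B) = 1.2070
Q* = 427.4714 * 1.2070 = 515.9736

515.9736 units


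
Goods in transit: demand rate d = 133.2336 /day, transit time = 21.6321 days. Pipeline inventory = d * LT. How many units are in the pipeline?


Pipeline = 133.2336 * 21.6321 = 2882.1226

2882.1226 units


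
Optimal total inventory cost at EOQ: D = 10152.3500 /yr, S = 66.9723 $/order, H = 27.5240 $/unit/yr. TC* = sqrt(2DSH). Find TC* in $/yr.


2*D*S*H = 37428579.1038
TC* = sqrt(37428579.1038) = 6117.8901

6117.8901 $/yr


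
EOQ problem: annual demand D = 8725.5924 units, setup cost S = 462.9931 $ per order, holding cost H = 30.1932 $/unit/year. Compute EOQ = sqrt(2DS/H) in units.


2*D*S = 2 * 8725.5924 * 462.9931 = 8079778.1492
2*D*S/H = 267602.5777
EOQ = sqrt(267602.5777) = 517.3032

517.3032 units


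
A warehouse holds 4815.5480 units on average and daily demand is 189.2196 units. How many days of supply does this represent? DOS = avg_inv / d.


DOS = 4815.5480 / 189.2196 = 25.4495

25.4495 days


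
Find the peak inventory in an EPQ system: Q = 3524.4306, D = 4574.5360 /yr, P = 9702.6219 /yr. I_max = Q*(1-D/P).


D/P = 0.4715
1 - D/P = 0.5285
I_max = 3524.4306 * 0.5285 = 1862.7525

1862.7525 units


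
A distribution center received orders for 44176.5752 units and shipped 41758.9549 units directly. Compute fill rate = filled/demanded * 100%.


FR = 41758.9549 / 44176.5752 * 100 = 94.5274

94.5274%


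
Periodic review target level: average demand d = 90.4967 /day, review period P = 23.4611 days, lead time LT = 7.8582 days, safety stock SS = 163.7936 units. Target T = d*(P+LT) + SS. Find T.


P + LT = 31.3193
d*(P+LT) = 90.4967 * 31.3193 = 2834.2933
T = 2834.2933 + 163.7936 = 2998.0869

2998.0869 units


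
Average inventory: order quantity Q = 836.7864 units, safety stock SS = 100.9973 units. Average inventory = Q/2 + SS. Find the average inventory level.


Q/2 = 418.3932
Avg = 418.3932 + 100.9973 = 519.3905

519.3905 units


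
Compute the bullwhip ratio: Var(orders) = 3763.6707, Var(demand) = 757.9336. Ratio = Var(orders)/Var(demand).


BW = 3763.6707 / 757.9336 = 4.9657

4.9657


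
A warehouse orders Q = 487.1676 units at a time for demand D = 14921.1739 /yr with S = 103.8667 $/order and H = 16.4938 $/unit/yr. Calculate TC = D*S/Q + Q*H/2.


Ordering cost = D*S/Q = 3181.2729
Holding cost = Q*H/2 = 4017.6225
TC = 3181.2729 + 4017.6225 = 7198.8954

7198.8954 $/yr


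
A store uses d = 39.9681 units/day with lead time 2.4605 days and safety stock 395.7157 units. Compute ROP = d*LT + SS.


d*LT = 39.9681 * 2.4605 = 98.3415
ROP = 98.3415 + 395.7157 = 494.0572

494.0572 units


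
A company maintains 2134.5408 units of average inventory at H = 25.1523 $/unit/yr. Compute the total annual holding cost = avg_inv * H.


Cost = 2134.5408 * 25.1523 = 53688.6106

53688.6106 $/yr


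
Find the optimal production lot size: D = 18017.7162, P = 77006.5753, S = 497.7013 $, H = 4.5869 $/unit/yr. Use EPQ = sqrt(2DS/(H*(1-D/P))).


1 - D/P = 1 - 0.2340 = 0.7660
H*(1-D/P) = 3.5137
2DS = 17934881.5515
EPQ = sqrt(5104310.1306) = 2259.2720

2259.2720 units


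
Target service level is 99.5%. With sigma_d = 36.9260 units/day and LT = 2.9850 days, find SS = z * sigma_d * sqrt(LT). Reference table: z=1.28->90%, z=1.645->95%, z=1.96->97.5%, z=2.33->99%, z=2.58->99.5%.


From the table, SL = 99.5% corresponds to z = 2.58
sqrt(LT) = sqrt(2.9850) = 1.7277
SS = 2.58 * 36.9260 * 1.7277 = 164.5978

164.5978 units


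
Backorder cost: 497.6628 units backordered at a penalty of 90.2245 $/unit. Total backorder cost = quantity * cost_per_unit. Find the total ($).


Total = 497.6628 * 90.2245 = 44901.3773

44901.3773 $


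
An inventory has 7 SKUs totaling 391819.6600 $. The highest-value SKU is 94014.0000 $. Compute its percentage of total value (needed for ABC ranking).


Top item = 94014.0000
Total = 391819.6600
Percentage = 94014.0000 / 391819.6600 * 100 = 23.9942

23.9942%
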